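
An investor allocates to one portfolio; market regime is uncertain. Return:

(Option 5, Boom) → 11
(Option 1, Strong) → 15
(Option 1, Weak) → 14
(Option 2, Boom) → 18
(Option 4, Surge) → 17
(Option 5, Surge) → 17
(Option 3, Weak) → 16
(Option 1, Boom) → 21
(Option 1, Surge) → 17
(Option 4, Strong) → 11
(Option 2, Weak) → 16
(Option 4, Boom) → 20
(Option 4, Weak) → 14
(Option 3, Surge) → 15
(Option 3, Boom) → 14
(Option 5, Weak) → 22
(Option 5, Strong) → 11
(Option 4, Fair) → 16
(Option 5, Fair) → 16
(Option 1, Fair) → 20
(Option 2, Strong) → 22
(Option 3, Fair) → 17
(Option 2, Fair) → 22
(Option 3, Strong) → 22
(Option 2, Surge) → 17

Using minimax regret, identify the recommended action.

Option 2

Column bests: Weak=22, Fair=22, Strong=22, Boom=21, Surge=17.
Option 1 regrets: 8, 2, 7, 0, 0 → max 8
Option 2 regrets: 6, 0, 0, 3, 0 → max 6
Option 3 regrets: 6, 5, 0, 7, 2 → max 7
Option 4 regrets: 8, 6, 11, 1, 0 → max 11
Option 5 regrets: 0, 6, 11, 10, 0 → max 11
Smallest max regret = 6 → Option 2.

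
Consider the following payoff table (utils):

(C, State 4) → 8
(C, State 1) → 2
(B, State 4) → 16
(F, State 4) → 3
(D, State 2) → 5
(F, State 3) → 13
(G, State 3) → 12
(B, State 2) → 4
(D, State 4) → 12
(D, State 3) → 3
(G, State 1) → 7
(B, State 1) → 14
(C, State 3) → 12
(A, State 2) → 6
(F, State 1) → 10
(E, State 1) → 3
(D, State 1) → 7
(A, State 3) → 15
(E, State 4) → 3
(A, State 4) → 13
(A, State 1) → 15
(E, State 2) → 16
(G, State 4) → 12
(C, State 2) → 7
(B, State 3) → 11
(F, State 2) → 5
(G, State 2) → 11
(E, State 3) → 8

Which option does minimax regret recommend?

Column bests: State 1=15, State 2=16, State 3=15, State 4=16.
A regrets: 0, 10, 0, 3 → max 10
B regrets: 1, 12, 4, 0 → max 12
C regrets: 13, 9, 3, 8 → max 13
D regrets: 8, 11, 12, 4 → max 12
E regrets: 12, 0, 7, 13 → max 13
F regrets: 5, 11, 2, 13 → max 13
G regrets: 8, 5, 3, 4 → max 8
Smallest max regret = 8 → G.

G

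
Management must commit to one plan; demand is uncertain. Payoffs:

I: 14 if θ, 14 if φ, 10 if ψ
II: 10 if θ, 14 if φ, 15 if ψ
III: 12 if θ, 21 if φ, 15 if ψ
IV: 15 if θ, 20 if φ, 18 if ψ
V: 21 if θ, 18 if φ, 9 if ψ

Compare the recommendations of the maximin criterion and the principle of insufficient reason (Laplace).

Row minima: I=10, II=10, III=12, IV=15, V=9
Best worst-case = 15 → IV.
Row averages: I=38/3, II=13, III=16, IV=53/3, V=16
Highest average = 53/3 → IV.

maximin → IV; laplace → IV (agree)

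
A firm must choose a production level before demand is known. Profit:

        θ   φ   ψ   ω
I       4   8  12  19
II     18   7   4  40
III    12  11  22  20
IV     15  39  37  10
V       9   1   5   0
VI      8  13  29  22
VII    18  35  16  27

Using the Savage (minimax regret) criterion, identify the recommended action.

Column bests: θ=18, φ=39, ψ=37, ω=40.
I regrets: 14, 31, 25, 21 → max 31
II regrets: 0, 32, 33, 0 → max 33
III regrets: 6, 28, 15, 20 → max 28
IV regrets: 3, 0, 0, 30 → max 30
V regrets: 9, 38, 32, 40 → max 40
VI regrets: 10, 26, 8, 18 → max 26
VII regrets: 0, 4, 21, 13 → max 21
Smallest max regret = 21 → VII.

VII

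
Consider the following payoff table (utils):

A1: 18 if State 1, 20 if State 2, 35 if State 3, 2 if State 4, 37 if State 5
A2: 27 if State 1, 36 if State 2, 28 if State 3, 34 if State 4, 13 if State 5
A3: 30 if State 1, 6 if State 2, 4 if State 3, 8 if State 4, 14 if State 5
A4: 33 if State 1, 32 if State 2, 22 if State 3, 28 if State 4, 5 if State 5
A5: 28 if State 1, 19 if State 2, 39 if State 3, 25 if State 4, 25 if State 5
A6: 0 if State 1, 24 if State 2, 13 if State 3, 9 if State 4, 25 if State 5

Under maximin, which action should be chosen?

A5

Row minima: A1=2, A2=13, A3=4, A4=5, A5=19, A6=0
Best worst-case = 19 → A5.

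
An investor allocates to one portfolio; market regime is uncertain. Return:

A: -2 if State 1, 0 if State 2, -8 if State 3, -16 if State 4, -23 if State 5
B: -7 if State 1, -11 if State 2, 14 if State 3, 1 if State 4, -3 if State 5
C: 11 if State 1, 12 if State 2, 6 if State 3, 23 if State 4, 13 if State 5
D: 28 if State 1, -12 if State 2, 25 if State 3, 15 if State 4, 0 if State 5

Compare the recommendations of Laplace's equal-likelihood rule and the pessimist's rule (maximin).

laplace → C; maximin → C (agree)

Row averages: A=-9.8, B=-1.2, C=13, D=11.2
Highest average = 13 → C.
Row minima: A=-23, B=-11, C=6, D=-12
Best worst-case = 6 → C.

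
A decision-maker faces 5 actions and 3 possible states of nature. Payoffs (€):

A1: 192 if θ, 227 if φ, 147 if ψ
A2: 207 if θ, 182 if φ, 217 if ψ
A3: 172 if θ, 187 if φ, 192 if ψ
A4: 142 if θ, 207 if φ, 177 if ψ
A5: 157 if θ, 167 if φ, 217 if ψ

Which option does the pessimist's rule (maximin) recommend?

A2

Row minima: A1=147, A2=182, A3=172, A4=142, A5=157
Best worst-case = 182 → A2.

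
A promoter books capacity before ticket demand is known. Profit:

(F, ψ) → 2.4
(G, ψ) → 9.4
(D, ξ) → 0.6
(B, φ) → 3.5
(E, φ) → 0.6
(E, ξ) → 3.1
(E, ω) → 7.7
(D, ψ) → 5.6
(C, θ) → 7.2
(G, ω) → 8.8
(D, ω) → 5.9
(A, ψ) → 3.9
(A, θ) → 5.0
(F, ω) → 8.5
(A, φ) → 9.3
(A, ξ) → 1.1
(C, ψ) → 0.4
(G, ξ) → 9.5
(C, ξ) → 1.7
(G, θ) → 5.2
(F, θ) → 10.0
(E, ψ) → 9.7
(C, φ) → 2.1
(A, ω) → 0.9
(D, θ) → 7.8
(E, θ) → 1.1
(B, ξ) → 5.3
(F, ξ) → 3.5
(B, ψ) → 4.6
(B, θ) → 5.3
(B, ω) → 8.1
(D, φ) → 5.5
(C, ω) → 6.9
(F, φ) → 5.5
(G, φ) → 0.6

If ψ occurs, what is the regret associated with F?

Best payoff under ψ is 9.7.
Regret = 9.7 − 2.4 = 7.3.

7.3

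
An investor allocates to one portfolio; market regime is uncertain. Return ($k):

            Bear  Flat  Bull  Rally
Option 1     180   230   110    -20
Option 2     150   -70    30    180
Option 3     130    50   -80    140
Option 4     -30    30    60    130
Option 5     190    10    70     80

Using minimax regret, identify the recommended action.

Column bests: Bear=190, Flat=230, Bull=110, Rally=180.
Option 1 regrets: 10, 0, 0, 200 → max 200
Option 2 regrets: 40, 300, 80, 0 → max 300
Option 3 regrets: 60, 180, 190, 40 → max 190
Option 4 regrets: 220, 200, 50, 50 → max 220
Option 5 regrets: 0, 220, 40, 100 → max 220
Smallest max regret = 190 → Option 3.

Option 3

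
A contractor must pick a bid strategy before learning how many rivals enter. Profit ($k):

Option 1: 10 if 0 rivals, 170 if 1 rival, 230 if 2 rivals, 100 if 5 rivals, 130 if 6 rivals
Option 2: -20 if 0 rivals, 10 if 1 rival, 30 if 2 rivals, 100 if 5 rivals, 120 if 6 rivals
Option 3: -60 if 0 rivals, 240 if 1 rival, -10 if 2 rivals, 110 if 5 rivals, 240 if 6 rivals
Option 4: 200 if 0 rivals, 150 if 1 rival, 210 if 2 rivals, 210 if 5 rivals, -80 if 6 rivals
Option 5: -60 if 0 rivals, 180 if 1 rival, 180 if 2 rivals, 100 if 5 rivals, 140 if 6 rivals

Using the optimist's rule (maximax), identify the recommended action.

Option 3

Row maxima: Option 1=230, Option 2=120, Option 3=240, Option 4=210, Option 5=180
Best best-case = 240 → Option 3.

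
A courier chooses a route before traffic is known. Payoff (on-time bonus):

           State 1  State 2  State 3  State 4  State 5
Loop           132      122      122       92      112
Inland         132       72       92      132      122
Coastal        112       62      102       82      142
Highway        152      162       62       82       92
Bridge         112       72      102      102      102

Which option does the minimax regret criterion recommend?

Loop

Column bests: State 1=152, State 2=162, State 3=122, State 4=132, State 5=142.
Loop regrets: 20, 40, 0, 40, 30 → max 40
Inland regrets: 20, 90, 30, 0, 20 → max 90
Coastal regrets: 40, 100, 20, 50, 0 → max 100
Highway regrets: 0, 0, 60, 50, 50 → max 60
Bridge regrets: 40, 90, 20, 30, 40 → max 90
Smallest max regret = 40 → Loop.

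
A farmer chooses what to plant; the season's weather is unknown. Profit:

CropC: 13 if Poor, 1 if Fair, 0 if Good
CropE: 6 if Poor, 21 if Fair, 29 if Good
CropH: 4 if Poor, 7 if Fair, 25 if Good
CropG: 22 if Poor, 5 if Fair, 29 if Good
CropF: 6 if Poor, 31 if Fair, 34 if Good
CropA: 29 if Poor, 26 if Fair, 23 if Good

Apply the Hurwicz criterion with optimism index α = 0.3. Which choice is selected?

CropC: 0.3·13 + 0.7·0 = 3.9
CropE: 0.3·29 + 0.7·6 = 12.9
CropH: 0.3·25 + 0.7·4 = 10.3
CropG: 0.3·29 + 0.7·5 = 12.2
CropF: 0.3·34 + 0.7·6 = 14.4
CropA: 0.3·29 + 0.7·23 = 24.8
Highest Hurwicz score = 24.8 → CropA.

CropA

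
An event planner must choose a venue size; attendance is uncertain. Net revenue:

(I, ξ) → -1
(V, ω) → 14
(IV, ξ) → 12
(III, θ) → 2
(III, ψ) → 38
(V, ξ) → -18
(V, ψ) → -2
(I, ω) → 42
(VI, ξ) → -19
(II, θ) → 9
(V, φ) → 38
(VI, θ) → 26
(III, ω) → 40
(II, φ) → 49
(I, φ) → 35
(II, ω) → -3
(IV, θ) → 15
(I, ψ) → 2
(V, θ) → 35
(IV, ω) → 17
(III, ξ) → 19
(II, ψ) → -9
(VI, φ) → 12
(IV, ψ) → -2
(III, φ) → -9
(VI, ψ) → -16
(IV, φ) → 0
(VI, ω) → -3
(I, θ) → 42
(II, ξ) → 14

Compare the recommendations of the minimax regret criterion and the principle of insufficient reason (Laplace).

Column bests: θ=42, φ=49, ψ=38, ω=42, ξ=19.
I regrets: 0, 14, 36, 0, 20 → max 36
II regrets: 33, 0, 47, 45, 5 → max 47
III regrets: 40, 58, 0, 2, 0 → max 58
IV regrets: 27, 49, 40, 25, 7 → max 49
V regrets: 7, 11, 40, 28, 37 → max 40
VI regrets: 16, 37, 54, 45, 38 → max 54
Smallest max regret = 36 → I.
Row averages: I=24, II=12, III=18, IV=8.4, V=13.4, VI=0
Highest average = 24 → I.

minimax regret → I; laplace → I (agree)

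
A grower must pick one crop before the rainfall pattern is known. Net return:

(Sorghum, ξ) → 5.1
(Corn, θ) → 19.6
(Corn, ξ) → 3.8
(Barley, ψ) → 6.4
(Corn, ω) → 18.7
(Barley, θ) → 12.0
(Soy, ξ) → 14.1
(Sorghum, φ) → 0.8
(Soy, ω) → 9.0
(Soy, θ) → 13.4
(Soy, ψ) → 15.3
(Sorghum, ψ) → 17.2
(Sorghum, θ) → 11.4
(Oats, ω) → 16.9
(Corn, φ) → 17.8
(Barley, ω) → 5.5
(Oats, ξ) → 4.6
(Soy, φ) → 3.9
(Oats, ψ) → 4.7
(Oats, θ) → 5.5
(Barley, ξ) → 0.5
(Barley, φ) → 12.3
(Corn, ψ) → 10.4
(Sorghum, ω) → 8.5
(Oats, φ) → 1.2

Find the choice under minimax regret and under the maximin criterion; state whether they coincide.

minimax regret → Corn; maximin → Soy (disagree)

Column bests: θ=19.6, φ=17.8, ψ=17.2, ω=18.7, ξ=14.1.
Soy regrets: 6.2, 13.9, 1.9, 9.7, 0.0 → max 13.9
Barley regrets: 7.6, 5.5, 10.8, 13.2, 13.6 → max 13.6
Corn regrets: 0.0, 0.0, 6.8, 0.0, 10.3 → max 10.3
Sorghum regrets: 8.2, 17.0, 0.0, 10.2, 9.0 → max 17.0
Oats regrets: 14.1, 16.6, 12.5, 1.8, 9.5 → max 16.6
Smallest max regret = 10.3 → Corn.
Row minima: Soy=3.9, Barley=0.5, Corn=3.8, Sorghum=0.8, Oats=1.2
Best worst-case = 3.9 → Soy.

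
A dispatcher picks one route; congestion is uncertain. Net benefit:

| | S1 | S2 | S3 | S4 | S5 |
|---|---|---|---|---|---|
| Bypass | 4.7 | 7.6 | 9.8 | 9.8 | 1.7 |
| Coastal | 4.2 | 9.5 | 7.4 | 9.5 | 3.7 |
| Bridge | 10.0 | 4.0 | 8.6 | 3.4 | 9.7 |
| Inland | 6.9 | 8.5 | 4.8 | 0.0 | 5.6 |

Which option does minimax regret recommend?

Column bests: S1=10.0, S2=9.5, S3=9.8, S4=9.8, S5=9.7.
Bypass regrets: 5.3, 1.9, 0.0, 0.0, 8.0 → max 8.0
Coastal regrets: 5.8, 0.0, 2.4, 0.3, 6.0 → max 6.0
Bridge regrets: 0.0, 5.5, 1.2, 6.4, 0.0 → max 6.4
Inland regrets: 3.1, 1.0, 5.0, 9.8, 4.1 → max 9.8
Smallest max regret = 6.0 → Coastal.

Coastal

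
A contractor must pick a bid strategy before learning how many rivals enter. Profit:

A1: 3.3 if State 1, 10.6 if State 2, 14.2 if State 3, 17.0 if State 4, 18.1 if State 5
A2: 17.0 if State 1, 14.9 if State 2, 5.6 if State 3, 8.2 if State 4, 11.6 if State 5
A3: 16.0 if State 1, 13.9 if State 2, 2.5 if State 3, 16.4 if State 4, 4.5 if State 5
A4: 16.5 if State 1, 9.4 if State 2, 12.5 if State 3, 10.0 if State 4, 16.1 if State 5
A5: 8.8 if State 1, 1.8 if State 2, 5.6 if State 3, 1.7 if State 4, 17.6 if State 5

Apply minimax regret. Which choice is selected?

Column bests: State 1=17.0, State 2=14.9, State 3=14.2, State 4=17.0, State 5=18.1.
A1 regrets: 13.7, 4.3, 0.0, 0.0, 0.0 → max 13.7
A2 regrets: 0.0, 0.0, 8.6, 8.8, 6.5 → max 8.8
A3 regrets: 1.0, 1.0, 11.7, 0.6, 13.6 → max 13.6
A4 regrets: 0.5, 5.5, 1.7, 7.0, 2.0 → max 7.0
A5 regrets: 8.2, 13.1, 8.6, 15.3, 0.5 → max 15.3
Smallest max regret = 7.0 → A4.

A4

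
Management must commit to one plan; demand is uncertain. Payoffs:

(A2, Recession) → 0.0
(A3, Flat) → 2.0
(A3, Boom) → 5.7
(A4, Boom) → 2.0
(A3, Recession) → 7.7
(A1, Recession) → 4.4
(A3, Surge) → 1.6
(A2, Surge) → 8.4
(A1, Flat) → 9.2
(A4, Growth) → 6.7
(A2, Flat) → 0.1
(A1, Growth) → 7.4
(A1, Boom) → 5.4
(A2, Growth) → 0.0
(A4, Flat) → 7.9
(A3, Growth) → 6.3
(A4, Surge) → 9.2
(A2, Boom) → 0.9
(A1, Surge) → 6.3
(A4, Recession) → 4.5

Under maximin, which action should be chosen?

A1

Row minima: A1=4.4, A2=0.0, A3=1.6, A4=2.0
Best worst-case = 4.4 → A1.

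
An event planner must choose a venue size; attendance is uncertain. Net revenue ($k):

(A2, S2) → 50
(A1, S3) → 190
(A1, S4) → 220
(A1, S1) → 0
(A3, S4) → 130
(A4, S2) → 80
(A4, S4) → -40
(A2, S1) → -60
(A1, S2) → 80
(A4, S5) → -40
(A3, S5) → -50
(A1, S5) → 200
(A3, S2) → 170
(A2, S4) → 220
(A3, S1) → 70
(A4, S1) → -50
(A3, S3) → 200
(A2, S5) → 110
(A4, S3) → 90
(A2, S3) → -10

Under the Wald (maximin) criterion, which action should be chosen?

Row minima: A1=0, A2=-60, A3=-50, A4=-50
Best worst-case = 0 → A1.

A1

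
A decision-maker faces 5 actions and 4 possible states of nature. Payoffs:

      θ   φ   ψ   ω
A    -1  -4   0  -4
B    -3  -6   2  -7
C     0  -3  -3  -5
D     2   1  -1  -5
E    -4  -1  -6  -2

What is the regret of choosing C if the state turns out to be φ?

4

Best payoff under φ is 1.
Regret = 1 − (-3) = 4.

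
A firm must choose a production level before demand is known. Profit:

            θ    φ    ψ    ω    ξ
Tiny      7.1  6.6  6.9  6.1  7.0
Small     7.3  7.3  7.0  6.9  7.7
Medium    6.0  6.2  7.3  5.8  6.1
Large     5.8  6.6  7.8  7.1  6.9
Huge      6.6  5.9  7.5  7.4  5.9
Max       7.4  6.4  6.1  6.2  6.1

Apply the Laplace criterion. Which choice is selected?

Small

Row averages: Tiny=6.74, Small=7.24, Medium=6.28, Large=6.84, Huge=6.66, Max=6.44
Highest average = 7.24 → Small.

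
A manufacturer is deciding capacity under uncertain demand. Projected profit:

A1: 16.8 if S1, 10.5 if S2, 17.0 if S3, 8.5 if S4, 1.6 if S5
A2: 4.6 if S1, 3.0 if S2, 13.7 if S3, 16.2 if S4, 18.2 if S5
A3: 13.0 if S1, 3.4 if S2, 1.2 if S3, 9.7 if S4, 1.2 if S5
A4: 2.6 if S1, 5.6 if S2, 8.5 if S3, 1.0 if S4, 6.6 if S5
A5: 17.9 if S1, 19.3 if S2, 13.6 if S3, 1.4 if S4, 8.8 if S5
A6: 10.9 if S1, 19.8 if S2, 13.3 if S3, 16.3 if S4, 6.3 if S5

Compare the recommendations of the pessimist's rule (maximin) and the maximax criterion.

Row minima: A1=1.6, A2=3.0, A3=1.2, A4=1.0, A5=1.4, A6=6.3
Best worst-case = 6.3 → A6.
Row maxima: A1=17.0, A2=18.2, A3=13.0, A4=8.5, A5=19.3, A6=19.8
Best best-case = 19.8 → A6.

maximin → A6; maximax → A6 (agree)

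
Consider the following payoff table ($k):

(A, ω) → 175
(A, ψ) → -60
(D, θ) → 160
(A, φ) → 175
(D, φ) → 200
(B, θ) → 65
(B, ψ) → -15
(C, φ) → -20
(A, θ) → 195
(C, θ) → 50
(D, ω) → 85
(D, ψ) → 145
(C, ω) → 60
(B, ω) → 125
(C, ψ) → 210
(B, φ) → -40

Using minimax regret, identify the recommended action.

D

Column bests: θ=195, φ=200, ψ=210, ω=175.
A regrets: 0, 25, 270, 0 → max 270
B regrets: 130, 240, 225, 50 → max 240
C regrets: 145, 220, 0, 115 → max 220
D regrets: 35, 0, 65, 90 → max 90
Smallest max regret = 90 → D.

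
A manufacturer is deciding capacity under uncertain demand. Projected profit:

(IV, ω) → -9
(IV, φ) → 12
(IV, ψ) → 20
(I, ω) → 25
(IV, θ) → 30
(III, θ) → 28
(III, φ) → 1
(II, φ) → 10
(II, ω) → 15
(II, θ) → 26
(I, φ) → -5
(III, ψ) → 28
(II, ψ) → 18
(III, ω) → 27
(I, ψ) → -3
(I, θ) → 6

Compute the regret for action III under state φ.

Best payoff under φ is 12.
Regret = 12 − 1 = 11.

11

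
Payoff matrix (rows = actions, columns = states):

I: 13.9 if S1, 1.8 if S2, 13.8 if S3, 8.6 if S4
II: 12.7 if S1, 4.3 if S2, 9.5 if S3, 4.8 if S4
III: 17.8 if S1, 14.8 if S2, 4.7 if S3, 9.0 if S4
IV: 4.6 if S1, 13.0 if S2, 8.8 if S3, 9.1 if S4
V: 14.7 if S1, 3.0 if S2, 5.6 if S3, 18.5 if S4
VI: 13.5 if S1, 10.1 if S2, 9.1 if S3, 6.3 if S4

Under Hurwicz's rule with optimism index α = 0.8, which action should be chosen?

V

I: 0.8·13.9 + 0.2·1.8 = 11.48
II: 0.8·12.7 + 0.2·4.3 = 11.02
III: 0.8·17.8 + 0.2·4.7 = 15.18
IV: 0.8·13.0 + 0.2·4.6 = 11.32
V: 0.8·18.5 + 0.2·3.0 = 15.4
VI: 0.8·13.5 + 0.2·6.3 = 12.06
Highest Hurwicz score = 15.4 → V.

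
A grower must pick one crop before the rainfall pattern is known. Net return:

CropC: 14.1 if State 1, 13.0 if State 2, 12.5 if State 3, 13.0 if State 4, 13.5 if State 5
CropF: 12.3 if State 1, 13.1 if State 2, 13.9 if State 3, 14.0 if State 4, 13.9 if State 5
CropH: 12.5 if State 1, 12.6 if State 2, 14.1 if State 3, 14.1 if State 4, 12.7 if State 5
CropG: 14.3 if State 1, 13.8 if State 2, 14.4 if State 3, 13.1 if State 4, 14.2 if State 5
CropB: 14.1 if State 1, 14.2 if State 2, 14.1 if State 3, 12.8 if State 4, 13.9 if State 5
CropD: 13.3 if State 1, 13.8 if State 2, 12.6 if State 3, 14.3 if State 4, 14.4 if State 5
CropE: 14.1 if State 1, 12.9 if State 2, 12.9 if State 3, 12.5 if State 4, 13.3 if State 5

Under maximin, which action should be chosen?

Row minima: CropC=12.5, CropF=12.3, CropH=12.5, CropG=13.1, CropB=12.8, CropD=12.6, CropE=12.5
Best worst-case = 13.1 → CropG.

CropG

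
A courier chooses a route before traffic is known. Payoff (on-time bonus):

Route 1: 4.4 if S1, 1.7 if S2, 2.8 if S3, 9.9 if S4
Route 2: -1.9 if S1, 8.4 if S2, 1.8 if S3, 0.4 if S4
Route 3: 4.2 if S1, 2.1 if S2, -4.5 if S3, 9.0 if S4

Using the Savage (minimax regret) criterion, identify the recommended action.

Route 1

Column bests: S1=4.4, S2=8.4, S3=2.8, S4=9.9.
Route 1 regrets: 0.0, 6.7, 0.0, 0.0 → max 6.7
Route 2 regrets: 6.3, 0.0, 1.0, 9.5 → max 9.5
Route 3 regrets: 0.2, 6.3, 7.3, 0.9 → max 7.3
Smallest max regret = 6.7 → Route 1.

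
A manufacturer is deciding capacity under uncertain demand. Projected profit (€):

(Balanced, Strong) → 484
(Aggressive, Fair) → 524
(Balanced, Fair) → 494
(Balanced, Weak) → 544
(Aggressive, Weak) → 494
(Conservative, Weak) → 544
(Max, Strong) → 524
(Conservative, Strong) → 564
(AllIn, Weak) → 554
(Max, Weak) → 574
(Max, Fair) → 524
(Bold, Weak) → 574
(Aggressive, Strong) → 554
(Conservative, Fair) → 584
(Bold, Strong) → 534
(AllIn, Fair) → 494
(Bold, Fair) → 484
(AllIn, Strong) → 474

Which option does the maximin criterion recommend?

Row minima: Conservative=544, Balanced=484, Aggressive=494, Bold=484, AllIn=474, Max=524
Best worst-case = 544 → Conservative.

Conservative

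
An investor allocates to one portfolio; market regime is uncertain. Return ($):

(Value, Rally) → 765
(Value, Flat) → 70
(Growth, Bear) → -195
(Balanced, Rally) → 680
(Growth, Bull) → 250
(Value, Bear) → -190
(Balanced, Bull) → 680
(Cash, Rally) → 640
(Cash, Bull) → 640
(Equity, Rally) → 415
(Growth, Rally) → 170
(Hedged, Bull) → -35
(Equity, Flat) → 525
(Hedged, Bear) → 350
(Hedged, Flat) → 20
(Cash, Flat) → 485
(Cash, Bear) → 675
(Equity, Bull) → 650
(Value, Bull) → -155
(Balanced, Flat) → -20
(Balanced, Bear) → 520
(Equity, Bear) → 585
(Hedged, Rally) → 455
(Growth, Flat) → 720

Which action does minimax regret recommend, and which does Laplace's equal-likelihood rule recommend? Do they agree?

minimax regret → Cash; laplace → Cash (agree)

Column bests: Bear=675, Flat=720, Bull=680, Rally=765.
Cash regrets: 0, 235, 40, 125 → max 235
Value regrets: 865, 650, 835, 0 → max 865
Balanced regrets: 155, 740, 0, 85 → max 740
Hedged regrets: 325, 700, 715, 310 → max 715
Growth regrets: 870, 0, 430, 595 → max 870
Equity regrets: 90, 195, 30, 350 → max 350
Smallest max regret = 235 → Cash.
Row averages: Cash=610, Value=122.5, Balanced=465, Hedged=197.5, Growth=236.25, Equity=543.75
Highest average = 610 → Cash.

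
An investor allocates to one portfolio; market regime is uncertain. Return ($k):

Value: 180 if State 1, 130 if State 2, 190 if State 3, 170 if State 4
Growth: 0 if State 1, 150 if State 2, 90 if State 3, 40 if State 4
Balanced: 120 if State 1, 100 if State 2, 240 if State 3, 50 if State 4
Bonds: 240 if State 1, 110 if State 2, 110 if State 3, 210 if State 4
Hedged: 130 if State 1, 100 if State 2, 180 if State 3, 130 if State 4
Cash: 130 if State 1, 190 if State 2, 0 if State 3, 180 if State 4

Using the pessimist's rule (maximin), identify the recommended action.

Value

Row minima: Value=130, Growth=0, Balanced=50, Bonds=110, Hedged=100, Cash=0
Best worst-case = 130 → Value.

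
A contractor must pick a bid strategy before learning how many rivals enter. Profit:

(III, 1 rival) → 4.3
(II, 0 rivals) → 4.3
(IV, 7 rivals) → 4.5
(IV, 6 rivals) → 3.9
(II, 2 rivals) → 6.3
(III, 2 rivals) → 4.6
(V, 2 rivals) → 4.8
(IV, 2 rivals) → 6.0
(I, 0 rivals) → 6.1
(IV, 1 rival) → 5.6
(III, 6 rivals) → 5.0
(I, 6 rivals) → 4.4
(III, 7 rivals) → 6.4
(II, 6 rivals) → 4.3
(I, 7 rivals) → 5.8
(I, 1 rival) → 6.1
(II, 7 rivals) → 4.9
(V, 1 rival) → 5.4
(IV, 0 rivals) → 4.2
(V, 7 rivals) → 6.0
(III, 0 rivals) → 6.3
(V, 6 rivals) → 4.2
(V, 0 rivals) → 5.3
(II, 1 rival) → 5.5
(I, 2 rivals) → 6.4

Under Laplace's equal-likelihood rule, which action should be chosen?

I

Row averages: I=5.76, II=5.06, III=5.32, IV=4.84, V=5.14
Highest average = 5.76 → I.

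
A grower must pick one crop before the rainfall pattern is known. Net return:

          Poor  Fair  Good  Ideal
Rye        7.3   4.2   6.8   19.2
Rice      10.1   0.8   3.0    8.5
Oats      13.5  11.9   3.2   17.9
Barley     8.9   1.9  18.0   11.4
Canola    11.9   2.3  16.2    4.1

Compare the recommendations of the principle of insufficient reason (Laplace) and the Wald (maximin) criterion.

Row averages: Rye=9.375, Rice=5.6, Oats=11.625, Barley=10.05, Canola=8.625
Highest average = 11.625 → Oats.
Row minima: Rye=4.2, Rice=0.8, Oats=3.2, Barley=1.9, Canola=2.3
Best worst-case = 4.2 → Rye.

laplace → Oats; maximin → Rye (disagree)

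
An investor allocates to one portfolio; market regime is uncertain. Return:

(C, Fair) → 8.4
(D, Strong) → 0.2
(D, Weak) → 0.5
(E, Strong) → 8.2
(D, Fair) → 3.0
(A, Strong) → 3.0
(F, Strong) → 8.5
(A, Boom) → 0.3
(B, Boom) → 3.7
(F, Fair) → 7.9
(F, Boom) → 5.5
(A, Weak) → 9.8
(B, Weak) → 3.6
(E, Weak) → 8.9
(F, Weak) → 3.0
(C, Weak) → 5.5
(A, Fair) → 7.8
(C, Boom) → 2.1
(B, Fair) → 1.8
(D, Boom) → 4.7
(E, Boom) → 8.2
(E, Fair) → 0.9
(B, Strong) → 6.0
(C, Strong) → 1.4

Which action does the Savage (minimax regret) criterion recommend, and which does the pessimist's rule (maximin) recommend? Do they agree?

Column bests: Weak=9.8, Fair=8.4, Strong=8.5, Boom=8.2.
A regrets: 0.0, 0.6, 5.5, 7.9 → max 7.9
B regrets: 6.2, 6.6, 2.5, 4.5 → max 6.6
C regrets: 4.3, 0.0, 7.1, 6.1 → max 7.1
D regrets: 9.3, 5.4, 8.3, 3.5 → max 9.3
E regrets: 0.9, 7.5, 0.3, 0.0 → max 7.5
F regrets: 6.8, 0.5, 0.0, 2.7 → max 6.8
Smallest max regret = 6.6 → B.
Row minima: A=0.3, B=1.8, C=1.4, D=0.2, E=0.9, F=3.0
Best worst-case = 3.0 → F.

minimax regret → B; maximin → F (disagree)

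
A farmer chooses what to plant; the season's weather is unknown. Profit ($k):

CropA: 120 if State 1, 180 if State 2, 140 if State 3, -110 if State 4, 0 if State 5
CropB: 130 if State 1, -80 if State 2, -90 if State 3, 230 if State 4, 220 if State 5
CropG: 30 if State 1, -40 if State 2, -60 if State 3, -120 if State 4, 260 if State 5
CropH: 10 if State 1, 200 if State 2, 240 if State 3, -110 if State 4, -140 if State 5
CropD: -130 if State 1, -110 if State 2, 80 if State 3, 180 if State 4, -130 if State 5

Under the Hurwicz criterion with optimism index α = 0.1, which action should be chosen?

CropB

CropA: 0.1·180 + 0.9·(-110) = -81
CropB: 0.1·230 + 0.9·(-90) = -58
CropG: 0.1·260 + 0.9·(-120) = -82
CropH: 0.1·240 + 0.9·(-140) = -102
CropD: 0.1·180 + 0.9·(-130) = -99
Highest Hurwicz score = -58 → CropB.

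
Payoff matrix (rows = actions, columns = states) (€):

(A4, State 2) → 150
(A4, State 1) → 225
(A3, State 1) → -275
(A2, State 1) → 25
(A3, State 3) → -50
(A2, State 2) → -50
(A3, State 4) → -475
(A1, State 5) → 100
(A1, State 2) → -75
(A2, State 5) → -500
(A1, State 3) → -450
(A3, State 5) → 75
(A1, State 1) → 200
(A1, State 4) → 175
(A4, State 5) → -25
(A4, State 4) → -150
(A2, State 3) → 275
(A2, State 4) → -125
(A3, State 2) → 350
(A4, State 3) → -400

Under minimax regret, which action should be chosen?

A2

Column bests: State 1=225, State 2=350, State 3=275, State 4=175, State 5=100.
A1 regrets: 25, 425, 725, 0, 0 → max 725
A2 regrets: 200, 400, 0, 300, 600 → max 600
A3 regrets: 500, 0, 325, 650, 25 → max 650
A4 regrets: 0, 200, 675, 325, 125 → max 675
Smallest max regret = 600 → A2.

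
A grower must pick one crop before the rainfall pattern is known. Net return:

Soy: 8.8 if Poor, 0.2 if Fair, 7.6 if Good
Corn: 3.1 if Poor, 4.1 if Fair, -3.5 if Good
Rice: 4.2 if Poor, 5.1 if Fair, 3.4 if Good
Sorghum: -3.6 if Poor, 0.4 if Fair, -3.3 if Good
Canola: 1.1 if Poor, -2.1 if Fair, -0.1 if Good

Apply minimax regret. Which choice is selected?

Rice

Column bests: Poor=8.8, Fair=5.1, Good=7.6.
Soy regrets: 0.0, 4.9, 0.0 → max 4.9
Corn regrets: 5.7, 1.0, 11.1 → max 11.1
Rice regrets: 4.6, 0.0, 4.2 → max 4.6
Sorghum regrets: 12.4, 4.7, 10.9 → max 12.4
Canola regrets: 7.7, 7.2, 7.7 → max 7.7
Smallest max regret = 4.6 → Rice.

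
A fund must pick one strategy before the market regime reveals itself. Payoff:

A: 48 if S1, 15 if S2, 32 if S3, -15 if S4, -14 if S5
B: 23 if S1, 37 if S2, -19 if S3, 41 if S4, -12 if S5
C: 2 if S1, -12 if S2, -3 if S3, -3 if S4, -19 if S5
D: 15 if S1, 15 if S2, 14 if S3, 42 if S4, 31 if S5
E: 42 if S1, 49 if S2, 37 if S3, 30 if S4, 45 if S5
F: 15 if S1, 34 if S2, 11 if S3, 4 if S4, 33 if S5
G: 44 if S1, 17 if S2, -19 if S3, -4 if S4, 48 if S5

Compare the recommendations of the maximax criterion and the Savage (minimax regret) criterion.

maximax → E; minimax regret → E (agree)

Row maxima: A=48, B=41, C=2, D=42, E=49, F=34, G=48
Best best-case = 49 → E.
Column bests: S1=48, S2=49, S3=37, S4=42, S5=48.
A regrets: 0, 34, 5, 57, 62 → max 62
B regrets: 25, 12, 56, 1, 60 → max 60
C regrets: 46, 61, 40, 45, 67 → max 67
D regrets: 33, 34, 23, 0, 17 → max 34
E regrets: 6, 0, 0, 12, 3 → max 12
F regrets: 33, 15, 26, 38, 15 → max 38
G regrets: 4, 32, 56, 46, 0 → max 56
Smallest max regret = 12 → E.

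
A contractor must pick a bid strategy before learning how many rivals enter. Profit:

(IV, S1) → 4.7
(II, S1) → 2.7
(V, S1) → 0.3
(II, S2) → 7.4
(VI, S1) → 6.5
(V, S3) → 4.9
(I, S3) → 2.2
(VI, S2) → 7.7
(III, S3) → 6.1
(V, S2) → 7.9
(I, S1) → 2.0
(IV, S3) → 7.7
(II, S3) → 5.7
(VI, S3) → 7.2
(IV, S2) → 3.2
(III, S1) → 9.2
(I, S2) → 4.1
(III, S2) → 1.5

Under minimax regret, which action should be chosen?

Column bests: S1=9.2, S2=7.9, S3=7.7.
I regrets: 7.2, 3.8, 5.5 → max 7.2
II regrets: 6.5, 0.5, 2.0 → max 6.5
III regrets: 0.0, 6.4, 1.6 → max 6.4
IV regrets: 4.5, 4.7, 0.0 → max 4.7
V regrets: 8.9, 0.0, 2.8 → max 8.9
VI regrets: 2.7, 0.2, 0.5 → max 2.7
Smallest max regret = 2.7 → VI.

VI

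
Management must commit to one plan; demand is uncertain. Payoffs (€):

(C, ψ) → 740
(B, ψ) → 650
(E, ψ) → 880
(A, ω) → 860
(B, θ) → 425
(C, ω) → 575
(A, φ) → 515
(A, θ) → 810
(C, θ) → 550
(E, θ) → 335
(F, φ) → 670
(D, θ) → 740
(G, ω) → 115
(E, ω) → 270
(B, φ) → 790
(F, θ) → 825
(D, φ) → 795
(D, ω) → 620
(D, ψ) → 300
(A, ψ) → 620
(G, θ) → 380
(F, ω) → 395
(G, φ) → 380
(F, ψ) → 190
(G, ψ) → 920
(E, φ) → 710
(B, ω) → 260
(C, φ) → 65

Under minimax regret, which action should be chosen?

A

Column bests: θ=825, φ=795, ψ=920, ω=860.
A regrets: 15, 280, 300, 0 → max 300
B regrets: 400, 5, 270, 600 → max 600
C regrets: 275, 730, 180, 285 → max 730
D regrets: 85, 0, 620, 240 → max 620
E regrets: 490, 85, 40, 590 → max 590
F regrets: 0, 125, 730, 465 → max 730
G regrets: 445, 415, 0, 745 → max 745
Smallest max regret = 300 → A.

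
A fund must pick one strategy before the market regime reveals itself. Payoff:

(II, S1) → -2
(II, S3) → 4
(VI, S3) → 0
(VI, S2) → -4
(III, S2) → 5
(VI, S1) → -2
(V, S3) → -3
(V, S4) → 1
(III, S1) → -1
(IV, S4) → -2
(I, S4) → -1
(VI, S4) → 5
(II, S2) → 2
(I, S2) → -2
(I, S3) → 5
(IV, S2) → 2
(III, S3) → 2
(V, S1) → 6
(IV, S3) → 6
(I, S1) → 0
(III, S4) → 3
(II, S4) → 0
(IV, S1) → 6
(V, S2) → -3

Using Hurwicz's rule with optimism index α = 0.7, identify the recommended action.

IV

I: 0.7·5 + 0.3·(-2) = 2.9
II: 0.7·4 + 0.3·(-2) = 2.2
III: 0.7·5 + 0.3·(-1) = 3.2
IV: 0.7·6 + 0.3·(-2) = 3.6
V: 0.7·6 + 0.3·(-3) = 3.3
VI: 0.7·5 + 0.3·(-4) = 2.3
Highest Hurwicz score = 3.6 → IV.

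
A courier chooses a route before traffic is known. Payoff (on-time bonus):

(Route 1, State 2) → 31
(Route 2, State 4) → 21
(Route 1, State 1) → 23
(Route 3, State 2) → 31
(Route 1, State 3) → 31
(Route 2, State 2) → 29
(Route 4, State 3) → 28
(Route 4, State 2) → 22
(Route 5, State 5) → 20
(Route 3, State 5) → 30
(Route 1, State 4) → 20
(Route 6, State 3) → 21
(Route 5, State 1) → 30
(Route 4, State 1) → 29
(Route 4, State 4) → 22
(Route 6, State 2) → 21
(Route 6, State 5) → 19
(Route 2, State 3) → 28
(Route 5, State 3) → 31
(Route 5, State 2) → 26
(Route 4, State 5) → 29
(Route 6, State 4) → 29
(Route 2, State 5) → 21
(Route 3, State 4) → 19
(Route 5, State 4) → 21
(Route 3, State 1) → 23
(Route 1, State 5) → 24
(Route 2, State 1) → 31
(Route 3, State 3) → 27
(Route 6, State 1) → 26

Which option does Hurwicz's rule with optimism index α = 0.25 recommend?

Route 4

Route 1: 0.25·31 + 0.75·20 = 22.75
Route 2: 0.25·31 + 0.75·21 = 23.5
Route 3: 0.25·31 + 0.75·19 = 22
Route 4: 0.25·29 + 0.75·22 = 23.75
Route 5: 0.25·31 + 0.75·20 = 22.75
Route 6: 0.25·29 + 0.75·19 = 21.5
Highest Hurwicz score = 23.75 → Route 4.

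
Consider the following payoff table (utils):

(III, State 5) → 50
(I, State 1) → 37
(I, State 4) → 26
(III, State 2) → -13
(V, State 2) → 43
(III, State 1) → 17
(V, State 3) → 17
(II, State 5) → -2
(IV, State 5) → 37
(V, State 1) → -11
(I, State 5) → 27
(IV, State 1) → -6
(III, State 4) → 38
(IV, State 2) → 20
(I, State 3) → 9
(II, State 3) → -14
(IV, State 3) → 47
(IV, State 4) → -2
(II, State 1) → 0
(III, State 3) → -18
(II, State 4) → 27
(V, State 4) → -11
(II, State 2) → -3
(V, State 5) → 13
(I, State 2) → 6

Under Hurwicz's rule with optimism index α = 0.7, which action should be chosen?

I: 0.7·37 + 0.3·6 = 27.7
II: 0.7·27 + 0.3·(-14) = 14.7
III: 0.7·50 + 0.3·(-18) = 29.6
IV: 0.7·47 + 0.3·(-6) = 31.1
V: 0.7·43 + 0.3·(-11) = 26.8
Highest Hurwicz score = 31.1 → IV.

IV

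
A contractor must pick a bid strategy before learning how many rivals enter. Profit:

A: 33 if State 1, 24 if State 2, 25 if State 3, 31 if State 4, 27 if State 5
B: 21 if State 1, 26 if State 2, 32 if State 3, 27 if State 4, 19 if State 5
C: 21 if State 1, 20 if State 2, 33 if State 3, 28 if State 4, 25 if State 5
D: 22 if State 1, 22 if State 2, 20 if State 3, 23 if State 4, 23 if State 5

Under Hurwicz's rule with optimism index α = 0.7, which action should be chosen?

A: 0.7·33 + 0.3·24 = 30.3
B: 0.7·32 + 0.3·19 = 28.1
C: 0.7·33 + 0.3·20 = 29.1
D: 0.7·23 + 0.3·20 = 22.1
Highest Hurwicz score = 30.3 → A.

A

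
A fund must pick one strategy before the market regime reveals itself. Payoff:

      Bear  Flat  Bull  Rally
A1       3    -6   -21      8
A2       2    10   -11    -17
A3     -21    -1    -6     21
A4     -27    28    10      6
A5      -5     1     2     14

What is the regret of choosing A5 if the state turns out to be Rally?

7

Best payoff under Rally is 21.
Regret = 21 − 14 = 7.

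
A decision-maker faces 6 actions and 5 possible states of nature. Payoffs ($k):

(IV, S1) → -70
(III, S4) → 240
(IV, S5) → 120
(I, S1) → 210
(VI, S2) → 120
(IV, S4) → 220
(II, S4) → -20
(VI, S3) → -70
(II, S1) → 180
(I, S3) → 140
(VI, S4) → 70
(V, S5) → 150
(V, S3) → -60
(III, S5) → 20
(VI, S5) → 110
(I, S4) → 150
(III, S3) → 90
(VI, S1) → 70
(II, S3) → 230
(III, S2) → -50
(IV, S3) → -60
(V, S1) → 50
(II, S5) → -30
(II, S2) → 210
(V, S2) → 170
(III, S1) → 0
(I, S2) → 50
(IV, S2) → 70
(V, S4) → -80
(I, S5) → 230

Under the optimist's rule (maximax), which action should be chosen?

III

Row maxima: I=230, II=230, III=240, IV=220, V=170, VI=120
Best best-case = 240 → III.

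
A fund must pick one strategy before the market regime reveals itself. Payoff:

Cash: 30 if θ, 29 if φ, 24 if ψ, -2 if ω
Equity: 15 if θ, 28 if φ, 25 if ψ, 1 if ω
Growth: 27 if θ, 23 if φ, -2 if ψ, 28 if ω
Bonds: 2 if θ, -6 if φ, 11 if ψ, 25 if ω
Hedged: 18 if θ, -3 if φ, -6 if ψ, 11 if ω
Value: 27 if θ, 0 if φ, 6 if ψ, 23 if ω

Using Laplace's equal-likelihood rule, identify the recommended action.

Row averages: Cash=20.25, Equity=17.25, Growth=19, Bonds=8, Hedged=5, Value=14
Highest average = 20.25 → Cash.

Cash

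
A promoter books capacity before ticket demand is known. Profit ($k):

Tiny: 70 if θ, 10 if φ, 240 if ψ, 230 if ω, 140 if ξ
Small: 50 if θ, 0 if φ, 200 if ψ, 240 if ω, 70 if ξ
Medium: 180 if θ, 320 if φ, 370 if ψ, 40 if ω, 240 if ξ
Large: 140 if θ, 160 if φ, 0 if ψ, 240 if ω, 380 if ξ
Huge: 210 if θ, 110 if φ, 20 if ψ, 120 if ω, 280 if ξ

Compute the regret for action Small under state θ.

160

Best payoff under θ is 210.
Regret = 210 − 50 = 160.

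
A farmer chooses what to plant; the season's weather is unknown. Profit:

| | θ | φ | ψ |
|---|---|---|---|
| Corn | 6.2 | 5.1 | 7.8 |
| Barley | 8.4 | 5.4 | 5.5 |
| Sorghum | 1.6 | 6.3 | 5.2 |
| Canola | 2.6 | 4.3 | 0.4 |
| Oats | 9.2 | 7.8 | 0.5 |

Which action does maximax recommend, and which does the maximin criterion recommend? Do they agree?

Row maxima: Corn=7.8, Barley=8.4, Sorghum=6.3, Canola=4.3, Oats=9.2
Best best-case = 9.2 → Oats.
Row minima: Corn=5.1, Barley=5.4, Sorghum=1.6, Canola=0.4, Oats=0.5
Best worst-case = 5.4 → Barley.

maximax → Oats; maximin → Barley (disagree)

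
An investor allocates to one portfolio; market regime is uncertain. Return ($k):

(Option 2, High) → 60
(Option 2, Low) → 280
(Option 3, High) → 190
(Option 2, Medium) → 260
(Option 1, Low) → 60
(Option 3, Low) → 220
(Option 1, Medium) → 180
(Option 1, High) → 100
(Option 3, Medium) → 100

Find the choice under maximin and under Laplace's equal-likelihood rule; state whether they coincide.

Row minima: Option 1=60, Option 2=60, Option 3=100
Best worst-case = 100 → Option 3.
Row averages: Option 1=340/3, Option 2=200, Option 3=170
Highest average = 200 → Option 2.

maximin → Option 3; laplace → Option 2 (disagree)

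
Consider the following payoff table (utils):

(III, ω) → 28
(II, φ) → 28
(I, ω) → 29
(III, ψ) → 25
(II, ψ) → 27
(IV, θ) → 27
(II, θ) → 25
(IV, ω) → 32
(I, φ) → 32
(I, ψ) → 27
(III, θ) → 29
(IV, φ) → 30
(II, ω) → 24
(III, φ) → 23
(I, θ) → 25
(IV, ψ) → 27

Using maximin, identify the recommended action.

IV

Row minima: I=25, II=24, III=23, IV=27
Best worst-case = 27 → IV.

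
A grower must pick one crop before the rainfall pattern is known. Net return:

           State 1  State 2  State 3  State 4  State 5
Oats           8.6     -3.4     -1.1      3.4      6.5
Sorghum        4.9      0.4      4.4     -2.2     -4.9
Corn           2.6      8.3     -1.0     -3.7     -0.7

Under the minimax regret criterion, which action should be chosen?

Column bests: State 1=8.6, State 2=8.3, State 3=4.4, State 4=3.4, State 5=6.5.
Oats regrets: 0.0, 11.7, 5.5, 0.0, 0.0 → max 11.7
Sorghum regrets: 3.7, 7.9, 0.0, 5.6, 11.4 → max 11.4
Corn regrets: 6.0, 0.0, 5.4, 7.1, 7.2 → max 7.2
Smallest max regret = 7.2 → Corn.

Corn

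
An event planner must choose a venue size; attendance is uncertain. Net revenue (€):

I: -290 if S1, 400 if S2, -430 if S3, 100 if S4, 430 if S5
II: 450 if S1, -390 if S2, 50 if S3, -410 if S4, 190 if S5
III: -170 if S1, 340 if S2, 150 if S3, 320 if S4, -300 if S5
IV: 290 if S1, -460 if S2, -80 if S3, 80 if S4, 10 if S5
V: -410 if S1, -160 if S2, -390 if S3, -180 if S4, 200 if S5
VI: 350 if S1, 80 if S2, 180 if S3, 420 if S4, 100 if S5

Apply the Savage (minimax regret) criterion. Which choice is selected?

Column bests: S1=450, S2=400, S3=180, S4=420, S5=430.
I regrets: 740, 0, 610, 320, 0 → max 740
II regrets: 0, 790, 130, 830, 240 → max 830
III regrets: 620, 60, 30, 100, 730 → max 730
IV regrets: 160, 860, 260, 340, 420 → max 860
V regrets: 860, 560, 570, 600, 230 → max 860
VI regrets: 100, 320, 0, 0, 330 → max 330
Smallest max regret = 330 → VI.

VI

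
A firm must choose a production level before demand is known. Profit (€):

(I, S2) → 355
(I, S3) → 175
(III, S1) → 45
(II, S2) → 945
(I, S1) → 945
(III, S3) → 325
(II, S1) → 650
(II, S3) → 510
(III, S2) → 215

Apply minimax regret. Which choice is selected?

Column bests: S1=945, S2=945, S3=510.
I regrets: 0, 590, 335 → max 590
II regrets: 295, 0, 0 → max 295
III regrets: 900, 730, 185 → max 900
Smallest max regret = 295 → II.

II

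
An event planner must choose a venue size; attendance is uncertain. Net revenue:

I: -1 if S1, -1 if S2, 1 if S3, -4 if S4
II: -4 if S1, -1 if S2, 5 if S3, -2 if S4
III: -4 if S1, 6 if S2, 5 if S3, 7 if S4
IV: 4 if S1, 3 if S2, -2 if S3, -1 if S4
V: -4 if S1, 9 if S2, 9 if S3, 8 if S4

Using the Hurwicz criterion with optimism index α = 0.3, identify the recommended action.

V

I: 0.3·1 + 0.7·(-4) = -2.5
II: 0.3·5 + 0.7·(-4) = -1.3
III: 0.3·7 + 0.7·(-4) = -0.7
IV: 0.3·4 + 0.7·(-2) = -0.2
V: 0.3·9 + 0.7·(-4) = -0.1
Highest Hurwicz score = -0.1 → V.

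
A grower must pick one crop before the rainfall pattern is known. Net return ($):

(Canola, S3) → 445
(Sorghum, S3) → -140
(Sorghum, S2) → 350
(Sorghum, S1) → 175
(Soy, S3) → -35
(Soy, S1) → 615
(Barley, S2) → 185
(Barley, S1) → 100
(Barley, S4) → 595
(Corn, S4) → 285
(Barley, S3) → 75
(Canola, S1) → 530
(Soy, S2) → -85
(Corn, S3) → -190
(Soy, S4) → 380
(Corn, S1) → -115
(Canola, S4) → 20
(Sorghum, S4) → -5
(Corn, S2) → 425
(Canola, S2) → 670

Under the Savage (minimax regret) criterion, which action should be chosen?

Barley

Column bests: S1=615, S2=670, S3=445, S4=595.
Barley regrets: 515, 485, 370, 0 → max 515
Sorghum regrets: 440, 320, 585, 600 → max 600
Corn regrets: 730, 245, 635, 310 → max 730
Soy regrets: 0, 755, 480, 215 → max 755
Canola regrets: 85, 0, 0, 575 → max 575
Smallest max regret = 515 → Barley.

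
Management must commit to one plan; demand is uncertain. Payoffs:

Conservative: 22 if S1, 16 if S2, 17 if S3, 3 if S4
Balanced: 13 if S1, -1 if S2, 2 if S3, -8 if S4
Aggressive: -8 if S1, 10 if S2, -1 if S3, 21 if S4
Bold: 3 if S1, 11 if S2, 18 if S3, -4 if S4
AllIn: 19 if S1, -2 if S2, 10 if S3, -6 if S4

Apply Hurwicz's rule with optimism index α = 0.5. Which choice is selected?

Conservative: 0.5·22 + 0.5·3 = 12.5
Balanced: 0.5·13 + 0.5·(-8) = 2.5
Aggressive: 0.5·21 + 0.5·(-8) = 6.5
Bold: 0.5·18 + 0.5·(-4) = 7
AllIn: 0.5·19 + 0.5·(-6) = 6.5
Highest Hurwicz score = 12.5 → Conservative.

Conservative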